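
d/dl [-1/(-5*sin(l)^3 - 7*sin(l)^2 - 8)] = -(15*sin(l) + 14)*sin(l)*cos(l)/(5*sin(l)^3 + 7*sin(l)^2 + 8)^2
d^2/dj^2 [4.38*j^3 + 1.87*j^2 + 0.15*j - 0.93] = 26.28*j + 3.74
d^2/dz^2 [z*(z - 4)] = 2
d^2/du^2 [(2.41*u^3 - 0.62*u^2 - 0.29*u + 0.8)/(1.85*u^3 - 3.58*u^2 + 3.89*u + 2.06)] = (27.67896*u^6 - 110.01654*u^5 - 39.06312*u^4 + 36.2603079999999*u^3 + 197.763708*u^2 - 36.608256*u + 35.396748)/(6.331625*u^9 - 36.75765*u^8 + 111.071595*u^7 - 179.312482*u^6 + 151.690263*u^5 + 5.63533799999996*u^4 - 89.711983*u^3 + 47.940114*u^2 + 49.522812*u + 8.741816)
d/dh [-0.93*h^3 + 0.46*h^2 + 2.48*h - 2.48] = -2.79*h^2 + 0.92*h + 2.48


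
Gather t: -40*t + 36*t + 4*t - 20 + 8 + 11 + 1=0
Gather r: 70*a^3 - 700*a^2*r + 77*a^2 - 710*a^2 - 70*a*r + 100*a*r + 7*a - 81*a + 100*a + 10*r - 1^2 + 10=70*a^3 - 633*a^2 + 26*a + r*(-700*a^2 + 30*a + 10) + 9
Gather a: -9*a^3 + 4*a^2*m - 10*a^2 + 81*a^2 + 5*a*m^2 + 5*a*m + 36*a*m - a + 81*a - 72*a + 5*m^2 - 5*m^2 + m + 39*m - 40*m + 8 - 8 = -9*a^3 + a^2*(4*m + 71) + a*(5*m^2 + 41*m + 8)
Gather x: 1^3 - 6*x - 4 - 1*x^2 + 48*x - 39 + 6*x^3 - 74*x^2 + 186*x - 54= 6*x^3 - 75*x^2 + 228*x - 96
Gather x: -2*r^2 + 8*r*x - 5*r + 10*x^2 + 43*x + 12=-2*r^2 - 5*r + 10*x^2 + x*(8*r + 43) + 12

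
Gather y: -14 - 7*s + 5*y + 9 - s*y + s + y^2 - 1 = -6*s + y^2 + y*(5 - s) - 6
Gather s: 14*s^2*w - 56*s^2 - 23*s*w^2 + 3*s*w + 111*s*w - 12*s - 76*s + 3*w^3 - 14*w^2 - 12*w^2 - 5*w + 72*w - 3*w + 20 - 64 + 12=s^2*(14*w - 56) + s*(-23*w^2 + 114*w - 88) + 3*w^3 - 26*w^2 + 64*w - 32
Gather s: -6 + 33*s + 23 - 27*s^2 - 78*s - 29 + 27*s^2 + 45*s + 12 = 0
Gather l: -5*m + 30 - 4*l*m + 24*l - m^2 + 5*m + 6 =l*(24 - 4*m) - m^2 + 36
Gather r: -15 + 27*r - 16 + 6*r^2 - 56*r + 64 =6*r^2 - 29*r + 33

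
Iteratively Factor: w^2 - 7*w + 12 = (w - 4)*(w - 3)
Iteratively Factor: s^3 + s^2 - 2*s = (s + 2)*(s^2 - s) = s*(s + 2)*(s - 1)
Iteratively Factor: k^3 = (k)*(k^2) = k^2*(k)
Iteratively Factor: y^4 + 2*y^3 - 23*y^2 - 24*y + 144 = (y + 4)*(y^3 - 2*y^2 - 15*y + 36) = (y - 3)*(y + 4)*(y^2 + y - 12) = (y - 3)^2*(y + 4)*(y + 4)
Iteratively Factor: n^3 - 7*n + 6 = (n - 2)*(n^2 + 2*n - 3) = (n - 2)*(n - 1)*(n + 3)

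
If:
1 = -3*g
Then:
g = -1/3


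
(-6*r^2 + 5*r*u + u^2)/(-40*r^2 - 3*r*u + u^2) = (6*r^2 - 5*r*u - u^2)/(40*r^2 + 3*r*u - u^2)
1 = 1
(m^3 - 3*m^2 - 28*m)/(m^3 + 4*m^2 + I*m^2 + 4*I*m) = (m - 7)/(m + I)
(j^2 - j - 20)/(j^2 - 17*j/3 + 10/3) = 3*(j + 4)/(3*j - 2)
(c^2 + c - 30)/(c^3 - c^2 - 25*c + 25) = (c + 6)/(c^2 + 4*c - 5)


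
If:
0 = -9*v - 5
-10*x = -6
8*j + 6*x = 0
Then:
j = -9/20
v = -5/9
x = 3/5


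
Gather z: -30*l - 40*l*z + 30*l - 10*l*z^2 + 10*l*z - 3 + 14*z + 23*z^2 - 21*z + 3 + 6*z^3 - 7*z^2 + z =6*z^3 + z^2*(16 - 10*l) + z*(-30*l - 6)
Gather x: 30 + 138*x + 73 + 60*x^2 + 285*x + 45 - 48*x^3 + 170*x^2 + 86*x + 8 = -48*x^3 + 230*x^2 + 509*x + 156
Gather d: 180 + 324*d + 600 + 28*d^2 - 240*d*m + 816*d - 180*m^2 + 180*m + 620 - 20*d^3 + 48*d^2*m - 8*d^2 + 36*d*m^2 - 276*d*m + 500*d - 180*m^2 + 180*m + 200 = -20*d^3 + d^2*(48*m + 20) + d*(36*m^2 - 516*m + 1640) - 360*m^2 + 360*m + 1600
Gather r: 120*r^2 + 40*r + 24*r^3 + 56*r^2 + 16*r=24*r^3 + 176*r^2 + 56*r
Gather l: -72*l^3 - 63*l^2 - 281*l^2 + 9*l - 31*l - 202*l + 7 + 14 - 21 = -72*l^3 - 344*l^2 - 224*l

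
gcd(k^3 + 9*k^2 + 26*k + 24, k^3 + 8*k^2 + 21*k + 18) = k^2 + 5*k + 6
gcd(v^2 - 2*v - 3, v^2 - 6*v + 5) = 1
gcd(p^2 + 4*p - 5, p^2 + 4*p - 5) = p^2 + 4*p - 5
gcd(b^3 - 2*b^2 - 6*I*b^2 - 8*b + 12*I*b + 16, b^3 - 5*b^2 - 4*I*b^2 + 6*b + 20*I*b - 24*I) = b^2 + b*(-2 - 4*I) + 8*I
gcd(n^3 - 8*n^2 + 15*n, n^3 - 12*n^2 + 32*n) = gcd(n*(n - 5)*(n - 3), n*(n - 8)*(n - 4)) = n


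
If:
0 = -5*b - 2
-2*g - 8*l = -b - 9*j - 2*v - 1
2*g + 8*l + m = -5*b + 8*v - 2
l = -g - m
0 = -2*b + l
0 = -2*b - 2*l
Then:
No Solution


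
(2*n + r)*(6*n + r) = 12*n^2 + 8*n*r + r^2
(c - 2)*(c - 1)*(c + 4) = c^3 + c^2 - 10*c + 8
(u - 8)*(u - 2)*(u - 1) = u^3 - 11*u^2 + 26*u - 16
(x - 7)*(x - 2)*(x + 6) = x^3 - 3*x^2 - 40*x + 84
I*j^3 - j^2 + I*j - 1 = (j + I)^2*(I*j + 1)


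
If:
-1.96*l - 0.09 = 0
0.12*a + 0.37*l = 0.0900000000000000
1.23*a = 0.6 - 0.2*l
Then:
No Solution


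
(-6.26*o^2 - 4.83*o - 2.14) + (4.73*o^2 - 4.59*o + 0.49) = -1.53*o^2 - 9.42*o - 1.65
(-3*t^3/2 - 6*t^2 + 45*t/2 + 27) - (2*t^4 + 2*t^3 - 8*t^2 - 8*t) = -2*t^4 - 7*t^3/2 + 2*t^2 + 61*t/2 + 27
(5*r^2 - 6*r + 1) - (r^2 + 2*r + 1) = 4*r^2 - 8*r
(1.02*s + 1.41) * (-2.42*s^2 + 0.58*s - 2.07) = -2.4684*s^3 - 2.8206*s^2 - 1.2936*s - 2.9187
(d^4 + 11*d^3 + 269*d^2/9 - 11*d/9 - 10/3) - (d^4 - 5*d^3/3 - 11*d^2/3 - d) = 38*d^3/3 + 302*d^2/9 - 2*d/9 - 10/3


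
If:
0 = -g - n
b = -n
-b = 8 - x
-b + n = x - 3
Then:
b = -5/3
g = -5/3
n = 5/3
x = 19/3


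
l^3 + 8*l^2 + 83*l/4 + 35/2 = (l + 2)*(l + 5/2)*(l + 7/2)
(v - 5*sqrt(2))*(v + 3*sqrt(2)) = v^2 - 2*sqrt(2)*v - 30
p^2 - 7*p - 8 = (p - 8)*(p + 1)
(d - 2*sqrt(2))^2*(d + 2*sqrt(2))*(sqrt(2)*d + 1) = sqrt(2)*d^4 - 3*d^3 - 10*sqrt(2)*d^2 + 24*d + 16*sqrt(2)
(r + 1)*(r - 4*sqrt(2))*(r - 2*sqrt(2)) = r^3 - 6*sqrt(2)*r^2 + r^2 - 6*sqrt(2)*r + 16*r + 16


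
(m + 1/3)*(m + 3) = m^2 + 10*m/3 + 1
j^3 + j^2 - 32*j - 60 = (j - 6)*(j + 2)*(j + 5)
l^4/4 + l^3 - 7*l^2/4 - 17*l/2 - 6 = (l/4 + 1)*(l - 3)*(l + 1)*(l + 2)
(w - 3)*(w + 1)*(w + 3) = w^3 + w^2 - 9*w - 9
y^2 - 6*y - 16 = (y - 8)*(y + 2)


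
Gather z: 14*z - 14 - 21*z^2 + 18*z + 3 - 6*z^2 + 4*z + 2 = -27*z^2 + 36*z - 9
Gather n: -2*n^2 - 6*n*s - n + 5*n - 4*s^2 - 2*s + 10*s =-2*n^2 + n*(4 - 6*s) - 4*s^2 + 8*s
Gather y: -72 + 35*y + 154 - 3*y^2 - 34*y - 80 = -3*y^2 + y + 2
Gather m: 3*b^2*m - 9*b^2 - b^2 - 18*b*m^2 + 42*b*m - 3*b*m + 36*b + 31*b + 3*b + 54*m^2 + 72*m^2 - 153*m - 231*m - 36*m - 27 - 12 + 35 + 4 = -10*b^2 + 70*b + m^2*(126 - 18*b) + m*(3*b^2 + 39*b - 420)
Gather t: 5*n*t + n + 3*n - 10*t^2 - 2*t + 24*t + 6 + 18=4*n - 10*t^2 + t*(5*n + 22) + 24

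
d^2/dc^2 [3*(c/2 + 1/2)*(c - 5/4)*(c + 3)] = 9*c + 33/4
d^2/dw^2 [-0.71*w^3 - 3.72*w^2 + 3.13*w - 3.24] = -4.26*w - 7.44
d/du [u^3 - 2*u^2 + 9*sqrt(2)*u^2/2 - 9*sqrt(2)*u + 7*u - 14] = 3*u^2 - 4*u + 9*sqrt(2)*u - 9*sqrt(2) + 7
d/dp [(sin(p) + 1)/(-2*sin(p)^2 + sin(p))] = (4*sin(p) - cos(2*p))*cos(p)/((2*sin(p) - 1)^2*sin(p)^2)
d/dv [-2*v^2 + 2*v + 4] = 2 - 4*v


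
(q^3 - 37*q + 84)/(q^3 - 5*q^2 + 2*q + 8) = (q^2 + 4*q - 21)/(q^2 - q - 2)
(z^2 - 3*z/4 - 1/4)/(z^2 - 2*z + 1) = (z + 1/4)/(z - 1)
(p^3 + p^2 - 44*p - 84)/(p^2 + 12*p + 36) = (p^2 - 5*p - 14)/(p + 6)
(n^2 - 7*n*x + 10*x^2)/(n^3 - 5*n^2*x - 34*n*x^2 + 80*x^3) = (-n + 5*x)/(-n^2 + 3*n*x + 40*x^2)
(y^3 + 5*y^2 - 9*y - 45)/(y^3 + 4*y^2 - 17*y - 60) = (y - 3)/(y - 4)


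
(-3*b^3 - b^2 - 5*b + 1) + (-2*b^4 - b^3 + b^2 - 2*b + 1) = -2*b^4 - 4*b^3 - 7*b + 2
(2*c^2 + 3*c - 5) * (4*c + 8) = 8*c^3 + 28*c^2 + 4*c - 40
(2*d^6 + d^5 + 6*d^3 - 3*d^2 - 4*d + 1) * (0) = 0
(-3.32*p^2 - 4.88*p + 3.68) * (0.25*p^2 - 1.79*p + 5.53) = -0.83*p^4 + 4.7228*p^3 - 8.7044*p^2 - 33.5736*p + 20.3504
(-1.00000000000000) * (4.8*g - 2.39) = 2.39 - 4.8*g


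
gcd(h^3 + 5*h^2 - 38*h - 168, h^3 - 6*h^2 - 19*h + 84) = h + 4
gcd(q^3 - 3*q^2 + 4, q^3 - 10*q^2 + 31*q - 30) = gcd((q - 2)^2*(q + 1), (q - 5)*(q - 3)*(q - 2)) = q - 2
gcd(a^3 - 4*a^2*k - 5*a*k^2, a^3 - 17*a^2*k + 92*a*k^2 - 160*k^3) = a - 5*k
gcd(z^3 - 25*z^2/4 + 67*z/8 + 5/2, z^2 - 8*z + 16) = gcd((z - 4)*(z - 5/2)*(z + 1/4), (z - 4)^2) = z - 4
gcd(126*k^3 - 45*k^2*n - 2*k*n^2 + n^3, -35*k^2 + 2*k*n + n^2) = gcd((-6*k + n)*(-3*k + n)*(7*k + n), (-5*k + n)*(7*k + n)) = 7*k + n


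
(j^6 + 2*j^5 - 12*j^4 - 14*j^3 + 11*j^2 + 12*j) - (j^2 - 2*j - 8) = j^6 + 2*j^5 - 12*j^4 - 14*j^3 + 10*j^2 + 14*j + 8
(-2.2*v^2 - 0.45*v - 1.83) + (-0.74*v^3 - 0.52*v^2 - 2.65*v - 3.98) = -0.74*v^3 - 2.72*v^2 - 3.1*v - 5.81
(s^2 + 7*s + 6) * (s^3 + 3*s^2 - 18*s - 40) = s^5 + 10*s^4 + 9*s^3 - 148*s^2 - 388*s - 240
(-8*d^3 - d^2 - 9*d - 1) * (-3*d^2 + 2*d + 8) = 24*d^5 - 13*d^4 - 39*d^3 - 23*d^2 - 74*d - 8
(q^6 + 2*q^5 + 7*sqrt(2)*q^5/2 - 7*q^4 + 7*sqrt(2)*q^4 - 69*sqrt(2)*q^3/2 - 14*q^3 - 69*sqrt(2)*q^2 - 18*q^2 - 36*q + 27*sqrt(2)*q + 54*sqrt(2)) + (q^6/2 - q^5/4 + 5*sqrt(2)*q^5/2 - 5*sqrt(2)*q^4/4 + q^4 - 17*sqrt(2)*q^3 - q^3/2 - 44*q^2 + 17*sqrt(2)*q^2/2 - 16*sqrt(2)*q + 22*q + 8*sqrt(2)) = 3*q^6/2 + 7*q^5/4 + 6*sqrt(2)*q^5 - 6*q^4 + 23*sqrt(2)*q^4/4 - 103*sqrt(2)*q^3/2 - 29*q^3/2 - 121*sqrt(2)*q^2/2 - 62*q^2 - 14*q + 11*sqrt(2)*q + 62*sqrt(2)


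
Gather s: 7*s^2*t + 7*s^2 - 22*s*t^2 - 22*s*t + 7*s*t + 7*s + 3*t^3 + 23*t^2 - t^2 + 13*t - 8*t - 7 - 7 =s^2*(7*t + 7) + s*(-22*t^2 - 15*t + 7) + 3*t^3 + 22*t^2 + 5*t - 14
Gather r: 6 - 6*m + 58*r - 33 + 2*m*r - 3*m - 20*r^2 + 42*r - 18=-9*m - 20*r^2 + r*(2*m + 100) - 45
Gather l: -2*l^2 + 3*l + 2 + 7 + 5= -2*l^2 + 3*l + 14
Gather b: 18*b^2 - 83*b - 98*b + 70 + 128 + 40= 18*b^2 - 181*b + 238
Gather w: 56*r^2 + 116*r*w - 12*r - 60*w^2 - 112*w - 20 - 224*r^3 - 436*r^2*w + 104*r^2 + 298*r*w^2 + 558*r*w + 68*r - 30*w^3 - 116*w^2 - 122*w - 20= -224*r^3 + 160*r^2 + 56*r - 30*w^3 + w^2*(298*r - 176) + w*(-436*r^2 + 674*r - 234) - 40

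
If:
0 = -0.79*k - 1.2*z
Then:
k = -1.51898734177215*z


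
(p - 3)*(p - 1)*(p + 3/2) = p^3 - 5*p^2/2 - 3*p + 9/2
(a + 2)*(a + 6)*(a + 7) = a^3 + 15*a^2 + 68*a + 84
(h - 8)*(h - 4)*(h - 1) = h^3 - 13*h^2 + 44*h - 32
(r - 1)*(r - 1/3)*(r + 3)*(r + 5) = r^4 + 20*r^3/3 + 14*r^2/3 - 52*r/3 + 5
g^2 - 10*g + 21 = (g - 7)*(g - 3)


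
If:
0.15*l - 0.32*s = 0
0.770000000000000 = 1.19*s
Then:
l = 1.38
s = 0.65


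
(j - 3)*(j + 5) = j^2 + 2*j - 15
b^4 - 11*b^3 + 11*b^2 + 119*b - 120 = (b - 8)*(b - 5)*(b - 1)*(b + 3)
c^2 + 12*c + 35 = (c + 5)*(c + 7)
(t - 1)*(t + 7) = t^2 + 6*t - 7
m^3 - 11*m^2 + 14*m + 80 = (m - 8)*(m - 5)*(m + 2)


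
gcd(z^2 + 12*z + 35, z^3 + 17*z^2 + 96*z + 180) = z + 5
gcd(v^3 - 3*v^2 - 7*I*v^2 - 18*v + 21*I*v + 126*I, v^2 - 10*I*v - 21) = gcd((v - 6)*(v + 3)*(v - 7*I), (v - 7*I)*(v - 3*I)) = v - 7*I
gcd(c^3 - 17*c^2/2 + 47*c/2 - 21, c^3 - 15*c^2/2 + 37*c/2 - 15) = c^2 - 5*c + 6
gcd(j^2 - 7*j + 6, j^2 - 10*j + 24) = j - 6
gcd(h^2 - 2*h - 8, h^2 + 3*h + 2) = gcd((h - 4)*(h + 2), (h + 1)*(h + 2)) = h + 2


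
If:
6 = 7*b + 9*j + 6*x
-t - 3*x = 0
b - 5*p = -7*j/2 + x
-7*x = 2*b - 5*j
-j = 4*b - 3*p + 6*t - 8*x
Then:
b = 2694/5677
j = 1492/5677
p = 1524/5677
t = -888/5677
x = 296/5677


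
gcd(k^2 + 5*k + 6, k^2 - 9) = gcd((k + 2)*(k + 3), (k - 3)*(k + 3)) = k + 3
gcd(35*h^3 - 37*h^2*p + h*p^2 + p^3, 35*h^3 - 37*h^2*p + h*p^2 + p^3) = 35*h^3 - 37*h^2*p + h*p^2 + p^3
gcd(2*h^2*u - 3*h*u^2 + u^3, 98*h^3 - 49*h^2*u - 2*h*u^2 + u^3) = -2*h + u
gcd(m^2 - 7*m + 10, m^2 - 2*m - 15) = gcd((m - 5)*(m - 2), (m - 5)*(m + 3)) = m - 5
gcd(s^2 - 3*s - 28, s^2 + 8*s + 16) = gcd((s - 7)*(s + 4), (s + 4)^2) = s + 4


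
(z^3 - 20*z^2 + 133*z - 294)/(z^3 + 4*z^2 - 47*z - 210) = (z^2 - 13*z + 42)/(z^2 + 11*z + 30)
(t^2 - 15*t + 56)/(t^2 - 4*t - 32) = (t - 7)/(t + 4)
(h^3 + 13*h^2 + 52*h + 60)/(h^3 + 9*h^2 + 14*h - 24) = (h^2 + 7*h + 10)/(h^2 + 3*h - 4)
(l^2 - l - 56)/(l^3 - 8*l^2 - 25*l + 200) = (l + 7)/(l^2 - 25)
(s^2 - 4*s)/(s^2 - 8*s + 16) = s/(s - 4)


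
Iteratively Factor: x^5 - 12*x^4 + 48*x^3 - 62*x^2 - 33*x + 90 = (x - 3)*(x^4 - 9*x^3 + 21*x^2 + x - 30) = (x - 3)^2*(x^3 - 6*x^2 + 3*x + 10) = (x - 3)^2*(x + 1)*(x^2 - 7*x + 10) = (x - 3)^2*(x - 2)*(x + 1)*(x - 5)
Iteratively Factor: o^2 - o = (o)*(o - 1)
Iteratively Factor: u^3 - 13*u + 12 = (u + 4)*(u^2 - 4*u + 3) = (u - 1)*(u + 4)*(u - 3)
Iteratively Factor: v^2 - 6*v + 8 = (v - 2)*(v - 4)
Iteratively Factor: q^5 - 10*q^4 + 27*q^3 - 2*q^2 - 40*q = (q + 1)*(q^4 - 11*q^3 + 38*q^2 - 40*q) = (q - 5)*(q + 1)*(q^3 - 6*q^2 + 8*q) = (q - 5)*(q - 4)*(q + 1)*(q^2 - 2*q) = q*(q - 5)*(q - 4)*(q + 1)*(q - 2)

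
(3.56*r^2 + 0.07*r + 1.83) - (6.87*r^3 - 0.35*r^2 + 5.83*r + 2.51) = -6.87*r^3 + 3.91*r^2 - 5.76*r - 0.68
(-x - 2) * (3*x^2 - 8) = -3*x^3 - 6*x^2 + 8*x + 16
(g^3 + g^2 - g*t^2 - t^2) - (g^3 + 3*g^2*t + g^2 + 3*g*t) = -3*g^2*t - g*t^2 - 3*g*t - t^2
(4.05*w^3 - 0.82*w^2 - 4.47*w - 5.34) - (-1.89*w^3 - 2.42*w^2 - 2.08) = 5.94*w^3 + 1.6*w^2 - 4.47*w - 3.26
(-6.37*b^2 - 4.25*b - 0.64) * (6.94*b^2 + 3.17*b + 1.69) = -44.2078*b^4 - 49.6879*b^3 - 28.6794*b^2 - 9.2113*b - 1.0816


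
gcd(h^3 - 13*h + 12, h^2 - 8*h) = 1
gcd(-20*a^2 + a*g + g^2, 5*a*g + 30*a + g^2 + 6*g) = 5*a + g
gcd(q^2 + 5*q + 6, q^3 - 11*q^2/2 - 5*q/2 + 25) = q + 2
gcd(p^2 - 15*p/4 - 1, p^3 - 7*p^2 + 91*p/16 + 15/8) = p + 1/4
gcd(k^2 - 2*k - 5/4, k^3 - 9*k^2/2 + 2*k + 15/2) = k - 5/2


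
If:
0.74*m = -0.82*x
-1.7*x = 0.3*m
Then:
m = 0.00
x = 0.00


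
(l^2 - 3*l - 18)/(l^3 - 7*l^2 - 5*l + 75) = (l - 6)/(l^2 - 10*l + 25)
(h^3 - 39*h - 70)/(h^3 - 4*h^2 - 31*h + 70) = (h + 2)/(h - 2)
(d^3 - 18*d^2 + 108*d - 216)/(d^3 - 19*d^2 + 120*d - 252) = (d - 6)/(d - 7)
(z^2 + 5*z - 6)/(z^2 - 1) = (z + 6)/(z + 1)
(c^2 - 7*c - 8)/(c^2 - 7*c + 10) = (c^2 - 7*c - 8)/(c^2 - 7*c + 10)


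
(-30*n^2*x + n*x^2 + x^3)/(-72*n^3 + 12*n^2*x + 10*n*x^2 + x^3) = x*(-5*n + x)/(-12*n^2 + 4*n*x + x^2)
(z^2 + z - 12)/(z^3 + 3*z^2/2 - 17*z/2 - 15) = 2*(z + 4)/(2*z^2 + 9*z + 10)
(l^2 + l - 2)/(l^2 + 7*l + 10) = (l - 1)/(l + 5)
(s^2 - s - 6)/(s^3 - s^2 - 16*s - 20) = (s - 3)/(s^2 - 3*s - 10)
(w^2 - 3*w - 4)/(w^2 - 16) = (w + 1)/(w + 4)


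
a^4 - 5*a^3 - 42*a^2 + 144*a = a*(a - 8)*(a - 3)*(a + 6)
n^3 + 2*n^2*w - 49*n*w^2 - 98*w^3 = (n - 7*w)*(n + 2*w)*(n + 7*w)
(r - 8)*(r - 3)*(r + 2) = r^3 - 9*r^2 + 2*r + 48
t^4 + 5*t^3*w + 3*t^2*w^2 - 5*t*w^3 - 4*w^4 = (t - w)*(t + w)^2*(t + 4*w)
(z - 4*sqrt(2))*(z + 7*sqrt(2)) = z^2 + 3*sqrt(2)*z - 56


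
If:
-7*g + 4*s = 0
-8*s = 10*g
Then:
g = 0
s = 0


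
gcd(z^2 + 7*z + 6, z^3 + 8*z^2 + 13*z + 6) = z^2 + 7*z + 6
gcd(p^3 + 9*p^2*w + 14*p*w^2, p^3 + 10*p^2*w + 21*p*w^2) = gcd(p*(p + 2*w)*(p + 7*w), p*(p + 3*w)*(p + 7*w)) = p^2 + 7*p*w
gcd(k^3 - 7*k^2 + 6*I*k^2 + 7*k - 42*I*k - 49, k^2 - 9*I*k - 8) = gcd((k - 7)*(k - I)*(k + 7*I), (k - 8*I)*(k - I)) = k - I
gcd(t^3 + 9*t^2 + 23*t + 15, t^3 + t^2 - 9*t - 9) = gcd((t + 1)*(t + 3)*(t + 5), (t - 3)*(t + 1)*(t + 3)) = t^2 + 4*t + 3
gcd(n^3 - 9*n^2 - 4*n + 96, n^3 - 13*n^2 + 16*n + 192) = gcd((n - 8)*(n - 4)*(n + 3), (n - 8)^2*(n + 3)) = n^2 - 5*n - 24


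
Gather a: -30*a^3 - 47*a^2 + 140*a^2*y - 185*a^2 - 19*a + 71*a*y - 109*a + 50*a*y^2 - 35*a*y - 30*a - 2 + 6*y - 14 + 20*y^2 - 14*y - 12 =-30*a^3 + a^2*(140*y - 232) + a*(50*y^2 + 36*y - 158) + 20*y^2 - 8*y - 28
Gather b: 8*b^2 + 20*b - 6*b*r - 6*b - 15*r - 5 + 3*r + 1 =8*b^2 + b*(14 - 6*r) - 12*r - 4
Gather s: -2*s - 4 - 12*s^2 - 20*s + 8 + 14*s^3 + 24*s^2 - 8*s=14*s^3 + 12*s^2 - 30*s + 4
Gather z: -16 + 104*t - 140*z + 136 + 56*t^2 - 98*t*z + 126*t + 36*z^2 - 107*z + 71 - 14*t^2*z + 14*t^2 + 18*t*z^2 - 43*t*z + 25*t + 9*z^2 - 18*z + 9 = 70*t^2 + 255*t + z^2*(18*t + 45) + z*(-14*t^2 - 141*t - 265) + 200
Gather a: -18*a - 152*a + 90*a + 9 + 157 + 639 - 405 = 400 - 80*a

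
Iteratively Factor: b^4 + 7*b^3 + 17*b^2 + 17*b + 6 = (b + 3)*(b^3 + 4*b^2 + 5*b + 2) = (b + 2)*(b + 3)*(b^2 + 2*b + 1) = (b + 1)*(b + 2)*(b + 3)*(b + 1)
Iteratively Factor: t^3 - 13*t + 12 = (t + 4)*(t^2 - 4*t + 3) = (t - 3)*(t + 4)*(t - 1)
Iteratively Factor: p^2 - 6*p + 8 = (p - 2)*(p - 4)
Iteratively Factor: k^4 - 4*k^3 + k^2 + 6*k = (k + 1)*(k^3 - 5*k^2 + 6*k) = k*(k + 1)*(k^2 - 5*k + 6) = k*(k - 2)*(k + 1)*(k - 3)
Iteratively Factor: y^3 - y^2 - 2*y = (y + 1)*(y^2 - 2*y) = (y - 2)*(y + 1)*(y)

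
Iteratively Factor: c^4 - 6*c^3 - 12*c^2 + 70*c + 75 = (c + 3)*(c^3 - 9*c^2 + 15*c + 25) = (c - 5)*(c + 3)*(c^2 - 4*c - 5) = (c - 5)*(c + 1)*(c + 3)*(c - 5)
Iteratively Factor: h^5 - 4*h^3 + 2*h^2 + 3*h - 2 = (h - 1)*(h^4 + h^3 - 3*h^2 - h + 2) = (h - 1)^2*(h^3 + 2*h^2 - h - 2) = (h - 1)^2*(h + 2)*(h^2 - 1) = (h - 1)^3*(h + 2)*(h + 1)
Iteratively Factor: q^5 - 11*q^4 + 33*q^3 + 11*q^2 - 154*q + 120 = (q - 4)*(q^4 - 7*q^3 + 5*q^2 + 31*q - 30) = (q - 4)*(q - 3)*(q^3 - 4*q^2 - 7*q + 10) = (q - 5)*(q - 4)*(q - 3)*(q^2 + q - 2) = (q - 5)*(q - 4)*(q - 3)*(q - 1)*(q + 2)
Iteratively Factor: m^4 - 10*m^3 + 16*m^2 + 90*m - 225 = (m - 5)*(m^3 - 5*m^2 - 9*m + 45) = (m - 5)*(m - 3)*(m^2 - 2*m - 15) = (m - 5)^2*(m - 3)*(m + 3)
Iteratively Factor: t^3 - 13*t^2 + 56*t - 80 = (t - 4)*(t^2 - 9*t + 20) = (t - 4)^2*(t - 5)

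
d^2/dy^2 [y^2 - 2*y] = 2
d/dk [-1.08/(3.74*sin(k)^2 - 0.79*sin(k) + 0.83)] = (8.0784*sin(k) - 0.8532)*cos(k)/(3.74*sin(k)^2 - 0.79*sin(k) + 0.83)^2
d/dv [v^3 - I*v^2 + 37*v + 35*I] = 3*v^2 - 2*I*v + 37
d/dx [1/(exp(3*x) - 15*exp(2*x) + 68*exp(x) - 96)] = (-3*exp(2*x) + 30*exp(x) - 68)*exp(x)/(exp(3*x) - 15*exp(2*x) + 68*exp(x) - 96)^2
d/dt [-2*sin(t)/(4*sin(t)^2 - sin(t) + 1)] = 2*(4*sin(t)^2 - 1)*cos(t)/(4*sin(t)^2 - sin(t) + 1)^2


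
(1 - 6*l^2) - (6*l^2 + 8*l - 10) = -12*l^2 - 8*l + 11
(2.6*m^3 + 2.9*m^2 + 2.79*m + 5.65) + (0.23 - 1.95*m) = 2.6*m^3 + 2.9*m^2 + 0.84*m + 5.88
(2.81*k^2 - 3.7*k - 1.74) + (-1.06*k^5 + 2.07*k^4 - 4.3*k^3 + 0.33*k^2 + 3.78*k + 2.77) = -1.06*k^5 + 2.07*k^4 - 4.3*k^3 + 3.14*k^2 + 0.0799999999999996*k + 1.03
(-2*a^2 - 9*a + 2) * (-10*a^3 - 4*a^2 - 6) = 20*a^5 + 98*a^4 + 16*a^3 + 4*a^2 + 54*a - 12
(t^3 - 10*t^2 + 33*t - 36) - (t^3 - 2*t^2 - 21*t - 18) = -8*t^2 + 54*t - 18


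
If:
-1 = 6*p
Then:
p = -1/6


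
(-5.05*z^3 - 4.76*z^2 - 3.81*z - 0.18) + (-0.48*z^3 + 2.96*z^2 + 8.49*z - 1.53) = -5.53*z^3 - 1.8*z^2 + 4.68*z - 1.71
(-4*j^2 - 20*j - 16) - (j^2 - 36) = -5*j^2 - 20*j + 20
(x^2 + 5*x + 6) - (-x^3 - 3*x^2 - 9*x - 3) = x^3 + 4*x^2 + 14*x + 9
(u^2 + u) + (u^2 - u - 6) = 2*u^2 - 6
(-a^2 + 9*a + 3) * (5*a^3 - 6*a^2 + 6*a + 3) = -5*a^5 + 51*a^4 - 45*a^3 + 33*a^2 + 45*a + 9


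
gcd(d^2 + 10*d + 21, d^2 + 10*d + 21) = d^2 + 10*d + 21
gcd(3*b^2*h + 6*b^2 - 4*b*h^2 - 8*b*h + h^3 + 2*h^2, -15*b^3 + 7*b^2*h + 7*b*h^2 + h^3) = b - h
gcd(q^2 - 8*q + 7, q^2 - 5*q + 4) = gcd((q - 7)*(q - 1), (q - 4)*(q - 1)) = q - 1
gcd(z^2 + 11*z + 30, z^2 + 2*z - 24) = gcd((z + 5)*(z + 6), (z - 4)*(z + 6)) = z + 6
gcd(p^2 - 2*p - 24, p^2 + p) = 1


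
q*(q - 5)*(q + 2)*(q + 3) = q^4 - 19*q^2 - 30*q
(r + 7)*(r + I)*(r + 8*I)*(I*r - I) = I*r^4 - 9*r^3 + 6*I*r^3 - 54*r^2 - 15*I*r^2 + 63*r - 48*I*r + 56*I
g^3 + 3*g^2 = g^2*(g + 3)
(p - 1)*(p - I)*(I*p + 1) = I*p^3 + 2*p^2 - I*p^2 - 2*p - I*p + I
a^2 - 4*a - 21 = (a - 7)*(a + 3)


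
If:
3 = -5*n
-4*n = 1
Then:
No Solution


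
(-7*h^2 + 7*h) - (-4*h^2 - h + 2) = -3*h^2 + 8*h - 2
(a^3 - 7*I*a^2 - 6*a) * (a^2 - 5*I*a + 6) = a^5 - 12*I*a^4 - 35*a^3 - 12*I*a^2 - 36*a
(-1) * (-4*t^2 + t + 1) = 4*t^2 - t - 1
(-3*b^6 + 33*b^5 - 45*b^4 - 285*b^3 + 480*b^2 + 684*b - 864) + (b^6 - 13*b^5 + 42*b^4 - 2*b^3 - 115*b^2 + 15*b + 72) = -2*b^6 + 20*b^5 - 3*b^4 - 287*b^3 + 365*b^2 + 699*b - 792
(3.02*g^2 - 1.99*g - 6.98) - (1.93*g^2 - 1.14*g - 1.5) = 1.09*g^2 - 0.85*g - 5.48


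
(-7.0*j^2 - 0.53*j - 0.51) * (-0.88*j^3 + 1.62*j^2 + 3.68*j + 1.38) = 6.16*j^5 - 10.8736*j^4 - 26.1698*j^3 - 12.4366*j^2 - 2.6082*j - 0.7038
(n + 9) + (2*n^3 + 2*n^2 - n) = 2*n^3 + 2*n^2 + 9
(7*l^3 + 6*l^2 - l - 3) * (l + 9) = 7*l^4 + 69*l^3 + 53*l^2 - 12*l - 27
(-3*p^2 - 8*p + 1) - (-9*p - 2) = -3*p^2 + p + 3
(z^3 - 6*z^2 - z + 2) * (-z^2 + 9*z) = -z^5 + 15*z^4 - 53*z^3 - 11*z^2 + 18*z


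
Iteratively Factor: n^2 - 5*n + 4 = (n - 1)*(n - 4)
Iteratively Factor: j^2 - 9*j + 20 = (j - 4)*(j - 5)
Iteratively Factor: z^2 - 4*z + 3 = (z - 3)*(z - 1)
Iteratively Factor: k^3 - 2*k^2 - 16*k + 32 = (k - 2)*(k^2 - 16) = (k - 4)*(k - 2)*(k + 4)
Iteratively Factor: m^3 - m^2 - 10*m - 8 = (m - 4)*(m^2 + 3*m + 2) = (m - 4)*(m + 2)*(m + 1)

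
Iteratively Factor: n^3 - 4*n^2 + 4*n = (n - 2)*(n^2 - 2*n) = (n - 2)^2*(n)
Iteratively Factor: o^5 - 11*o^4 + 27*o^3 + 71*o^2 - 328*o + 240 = (o - 1)*(o^4 - 10*o^3 + 17*o^2 + 88*o - 240) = (o - 4)*(o - 1)*(o^3 - 6*o^2 - 7*o + 60) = (o - 4)^2*(o - 1)*(o^2 - 2*o - 15) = (o - 4)^2*(o - 1)*(o + 3)*(o - 5)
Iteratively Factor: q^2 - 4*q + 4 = (q - 2)*(q - 2)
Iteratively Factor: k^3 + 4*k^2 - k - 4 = (k - 1)*(k^2 + 5*k + 4) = (k - 1)*(k + 1)*(k + 4)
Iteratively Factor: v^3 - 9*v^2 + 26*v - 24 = (v - 3)*(v^2 - 6*v + 8) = (v - 3)*(v - 2)*(v - 4)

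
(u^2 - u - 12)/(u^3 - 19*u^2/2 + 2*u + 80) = 2*(u + 3)/(2*u^2 - 11*u - 40)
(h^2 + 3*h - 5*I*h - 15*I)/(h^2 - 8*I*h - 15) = (h + 3)/(h - 3*I)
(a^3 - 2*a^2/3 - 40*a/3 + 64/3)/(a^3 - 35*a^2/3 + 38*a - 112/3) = (a + 4)/(a - 7)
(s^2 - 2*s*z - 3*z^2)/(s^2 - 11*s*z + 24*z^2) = (-s - z)/(-s + 8*z)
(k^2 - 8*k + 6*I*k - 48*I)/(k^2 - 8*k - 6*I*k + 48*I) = (k + 6*I)/(k - 6*I)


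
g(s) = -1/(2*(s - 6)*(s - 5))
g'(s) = 1/(2*(s - 6)*(s - 5)^2) + 1/(2*(s - 6)^2*(s - 5))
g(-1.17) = -0.01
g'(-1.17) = -0.00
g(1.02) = -0.03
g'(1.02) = -0.01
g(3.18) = -0.10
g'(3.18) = -0.09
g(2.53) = -0.06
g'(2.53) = -0.04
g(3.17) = -0.10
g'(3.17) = -0.09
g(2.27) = -0.05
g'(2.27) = -0.03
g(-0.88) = -0.01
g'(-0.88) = -0.00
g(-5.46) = -0.00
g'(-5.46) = -0.00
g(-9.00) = 0.00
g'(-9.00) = 0.00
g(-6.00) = 0.00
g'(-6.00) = 0.00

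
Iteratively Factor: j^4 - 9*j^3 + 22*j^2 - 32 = (j - 4)*(j^3 - 5*j^2 + 2*j + 8) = (j - 4)^2*(j^2 - j - 2) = (j - 4)^2*(j - 2)*(j + 1)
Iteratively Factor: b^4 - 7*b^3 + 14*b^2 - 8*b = (b)*(b^3 - 7*b^2 + 14*b - 8) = b*(b - 4)*(b^2 - 3*b + 2) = b*(b - 4)*(b - 2)*(b - 1)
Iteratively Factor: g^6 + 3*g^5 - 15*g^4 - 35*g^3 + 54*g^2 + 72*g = (g)*(g^5 + 3*g^4 - 15*g^3 - 35*g^2 + 54*g + 72) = g*(g - 2)*(g^4 + 5*g^3 - 5*g^2 - 45*g - 36) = g*(g - 3)*(g - 2)*(g^3 + 8*g^2 + 19*g + 12) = g*(g - 3)*(g - 2)*(g + 1)*(g^2 + 7*g + 12) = g*(g - 3)*(g - 2)*(g + 1)*(g + 3)*(g + 4)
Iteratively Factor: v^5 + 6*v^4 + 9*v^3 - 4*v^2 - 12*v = (v + 2)*(v^4 + 4*v^3 + v^2 - 6*v) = v*(v + 2)*(v^3 + 4*v^2 + v - 6) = v*(v + 2)^2*(v^2 + 2*v - 3) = v*(v - 1)*(v + 2)^2*(v + 3)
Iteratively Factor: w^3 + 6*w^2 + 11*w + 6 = (w + 2)*(w^2 + 4*w + 3) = (w + 2)*(w + 3)*(w + 1)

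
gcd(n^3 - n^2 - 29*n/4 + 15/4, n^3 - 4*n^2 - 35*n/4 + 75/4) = n + 5/2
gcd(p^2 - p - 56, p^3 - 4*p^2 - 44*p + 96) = p - 8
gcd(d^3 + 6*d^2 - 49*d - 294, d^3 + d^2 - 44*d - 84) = d^2 - d - 42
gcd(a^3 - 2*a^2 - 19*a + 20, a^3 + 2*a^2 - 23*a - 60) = a^2 - a - 20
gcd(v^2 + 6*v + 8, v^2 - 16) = v + 4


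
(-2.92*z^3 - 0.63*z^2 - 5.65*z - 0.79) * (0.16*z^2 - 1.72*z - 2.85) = -0.4672*z^5 + 4.9216*z^4 + 8.5016*z^3 + 11.3871*z^2 + 17.4613*z + 2.2515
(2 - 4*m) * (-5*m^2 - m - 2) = 20*m^3 - 6*m^2 + 6*m - 4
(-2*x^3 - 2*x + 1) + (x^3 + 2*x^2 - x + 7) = -x^3 + 2*x^2 - 3*x + 8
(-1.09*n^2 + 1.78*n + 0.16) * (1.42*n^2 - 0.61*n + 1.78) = -1.5478*n^4 + 3.1925*n^3 - 2.7988*n^2 + 3.0708*n + 0.2848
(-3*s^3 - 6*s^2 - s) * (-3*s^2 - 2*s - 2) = 9*s^5 + 24*s^4 + 21*s^3 + 14*s^2 + 2*s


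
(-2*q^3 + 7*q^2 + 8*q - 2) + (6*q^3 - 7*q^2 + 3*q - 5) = 4*q^3 + 11*q - 7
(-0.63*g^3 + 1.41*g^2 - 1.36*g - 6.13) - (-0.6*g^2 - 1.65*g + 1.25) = -0.63*g^3 + 2.01*g^2 + 0.29*g - 7.38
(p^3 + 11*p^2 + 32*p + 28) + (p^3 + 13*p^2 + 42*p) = 2*p^3 + 24*p^2 + 74*p + 28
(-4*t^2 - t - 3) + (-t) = -4*t^2 - 2*t - 3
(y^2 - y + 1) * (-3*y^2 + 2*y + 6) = -3*y^4 + 5*y^3 + y^2 - 4*y + 6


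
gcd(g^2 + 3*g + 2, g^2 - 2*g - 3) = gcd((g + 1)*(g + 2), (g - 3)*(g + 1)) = g + 1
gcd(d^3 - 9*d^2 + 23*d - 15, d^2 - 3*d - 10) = d - 5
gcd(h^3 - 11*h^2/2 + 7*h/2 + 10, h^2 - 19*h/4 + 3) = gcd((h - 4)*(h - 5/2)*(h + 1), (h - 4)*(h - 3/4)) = h - 4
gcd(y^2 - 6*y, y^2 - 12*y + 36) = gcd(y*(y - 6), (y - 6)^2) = y - 6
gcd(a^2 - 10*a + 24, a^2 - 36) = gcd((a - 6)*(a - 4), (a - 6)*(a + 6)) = a - 6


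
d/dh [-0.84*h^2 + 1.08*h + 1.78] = 1.08 - 1.68*h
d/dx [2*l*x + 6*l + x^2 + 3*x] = 2*l + 2*x + 3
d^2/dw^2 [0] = 0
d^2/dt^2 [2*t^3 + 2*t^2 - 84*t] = 12*t + 4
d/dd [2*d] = 2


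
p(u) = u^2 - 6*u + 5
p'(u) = 2*u - 6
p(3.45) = -3.80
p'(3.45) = 0.90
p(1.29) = -1.08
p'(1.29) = -3.42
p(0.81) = 0.80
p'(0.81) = -4.38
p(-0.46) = 7.97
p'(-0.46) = -6.92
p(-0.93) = 11.44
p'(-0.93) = -7.86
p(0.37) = 2.92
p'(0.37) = -5.26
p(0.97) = 0.12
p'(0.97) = -4.06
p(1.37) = -1.34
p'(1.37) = -3.26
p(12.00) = 77.00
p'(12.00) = 18.00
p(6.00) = 5.00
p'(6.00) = 6.00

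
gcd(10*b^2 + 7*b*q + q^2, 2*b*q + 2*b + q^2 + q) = 2*b + q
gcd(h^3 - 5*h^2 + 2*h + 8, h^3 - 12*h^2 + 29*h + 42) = h + 1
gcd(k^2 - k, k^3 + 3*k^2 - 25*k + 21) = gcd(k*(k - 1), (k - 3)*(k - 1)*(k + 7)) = k - 1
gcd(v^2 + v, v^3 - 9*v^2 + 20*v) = v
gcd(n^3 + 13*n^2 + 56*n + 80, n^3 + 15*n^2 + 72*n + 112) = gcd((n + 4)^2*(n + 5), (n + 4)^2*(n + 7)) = n^2 + 8*n + 16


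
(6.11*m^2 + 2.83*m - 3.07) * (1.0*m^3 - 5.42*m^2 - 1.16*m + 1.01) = 6.11*m^5 - 30.2862*m^4 - 25.4962*m^3 + 19.5277*m^2 + 6.4195*m - 3.1007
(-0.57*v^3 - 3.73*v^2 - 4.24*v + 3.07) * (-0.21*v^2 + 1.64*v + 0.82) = 0.1197*v^5 - 0.1515*v^4 - 5.6942*v^3 - 10.6569*v^2 + 1.558*v + 2.5174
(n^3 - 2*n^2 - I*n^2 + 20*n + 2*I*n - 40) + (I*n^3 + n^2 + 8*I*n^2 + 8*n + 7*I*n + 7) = n^3 + I*n^3 - n^2 + 7*I*n^2 + 28*n + 9*I*n - 33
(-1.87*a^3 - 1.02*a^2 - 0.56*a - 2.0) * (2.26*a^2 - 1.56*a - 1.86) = -4.2262*a^5 + 0.612000000000001*a^4 + 3.8038*a^3 - 1.7492*a^2 + 4.1616*a + 3.72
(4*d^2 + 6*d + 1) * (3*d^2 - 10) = 12*d^4 + 18*d^3 - 37*d^2 - 60*d - 10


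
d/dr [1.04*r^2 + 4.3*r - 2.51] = 2.08*r + 4.3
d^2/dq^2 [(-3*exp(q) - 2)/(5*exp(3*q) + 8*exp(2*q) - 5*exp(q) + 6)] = (-300*exp(6*q) - 810*exp(5*q) - 1372*exp(4*q) + 638*exp(3*q) + 1644*exp(2*q) + 244*exp(q) - 168)*exp(q)/(125*exp(9*q) + 600*exp(8*q) + 585*exp(7*q) - 238*exp(6*q) + 855*exp(5*q) + 852*exp(4*q) - 1025*exp(3*q) + 1314*exp(2*q) - 540*exp(q) + 216)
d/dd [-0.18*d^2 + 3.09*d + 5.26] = 3.09 - 0.36*d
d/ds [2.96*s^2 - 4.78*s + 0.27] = 5.92*s - 4.78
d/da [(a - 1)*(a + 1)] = 2*a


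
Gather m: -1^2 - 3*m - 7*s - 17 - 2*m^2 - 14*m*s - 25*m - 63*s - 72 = -2*m^2 + m*(-14*s - 28) - 70*s - 90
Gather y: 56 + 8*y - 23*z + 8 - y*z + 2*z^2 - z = y*(8 - z) + 2*z^2 - 24*z + 64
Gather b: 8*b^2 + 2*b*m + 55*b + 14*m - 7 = 8*b^2 + b*(2*m + 55) + 14*m - 7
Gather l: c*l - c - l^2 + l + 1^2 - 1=-c - l^2 + l*(c + 1)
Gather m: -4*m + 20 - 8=12 - 4*m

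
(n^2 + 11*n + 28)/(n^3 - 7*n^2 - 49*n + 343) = (n + 4)/(n^2 - 14*n + 49)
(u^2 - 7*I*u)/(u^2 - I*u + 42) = u/(u + 6*I)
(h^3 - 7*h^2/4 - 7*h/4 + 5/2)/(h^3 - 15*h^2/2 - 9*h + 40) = (4*h^2 + h - 5)/(2*(2*h^2 - 11*h - 40))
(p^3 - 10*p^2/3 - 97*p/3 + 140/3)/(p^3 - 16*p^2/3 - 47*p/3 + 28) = (p + 5)/(p + 3)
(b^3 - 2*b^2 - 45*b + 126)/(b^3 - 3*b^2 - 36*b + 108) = (b + 7)/(b + 6)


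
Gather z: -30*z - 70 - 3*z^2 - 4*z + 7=-3*z^2 - 34*z - 63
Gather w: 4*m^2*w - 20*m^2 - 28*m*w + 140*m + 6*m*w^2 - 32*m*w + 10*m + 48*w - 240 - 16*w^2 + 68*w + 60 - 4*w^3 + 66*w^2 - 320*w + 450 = -20*m^2 + 150*m - 4*w^3 + w^2*(6*m + 50) + w*(4*m^2 - 60*m - 204) + 270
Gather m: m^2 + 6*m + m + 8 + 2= m^2 + 7*m + 10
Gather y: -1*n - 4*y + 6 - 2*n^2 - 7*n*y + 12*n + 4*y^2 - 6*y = -2*n^2 + 11*n + 4*y^2 + y*(-7*n - 10) + 6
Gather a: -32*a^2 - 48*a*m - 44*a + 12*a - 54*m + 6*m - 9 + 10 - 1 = -32*a^2 + a*(-48*m - 32) - 48*m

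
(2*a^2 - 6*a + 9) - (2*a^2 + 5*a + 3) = 6 - 11*a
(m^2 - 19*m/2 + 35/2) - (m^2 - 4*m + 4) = 27/2 - 11*m/2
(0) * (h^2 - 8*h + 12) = 0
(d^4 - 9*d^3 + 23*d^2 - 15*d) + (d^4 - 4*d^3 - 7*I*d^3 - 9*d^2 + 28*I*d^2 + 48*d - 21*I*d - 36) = 2*d^4 - 13*d^3 - 7*I*d^3 + 14*d^2 + 28*I*d^2 + 33*d - 21*I*d - 36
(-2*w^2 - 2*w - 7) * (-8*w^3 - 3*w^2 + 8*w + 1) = 16*w^5 + 22*w^4 + 46*w^3 + 3*w^2 - 58*w - 7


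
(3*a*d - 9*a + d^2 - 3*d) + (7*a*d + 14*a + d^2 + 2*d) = 10*a*d + 5*a + 2*d^2 - d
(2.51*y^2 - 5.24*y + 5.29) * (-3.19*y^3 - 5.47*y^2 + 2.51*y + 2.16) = -8.0069*y^5 + 2.9859*y^4 + 18.0878*y^3 - 36.6671*y^2 + 1.9595*y + 11.4264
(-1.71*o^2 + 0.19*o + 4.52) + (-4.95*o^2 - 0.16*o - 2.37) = -6.66*o^2 + 0.03*o + 2.15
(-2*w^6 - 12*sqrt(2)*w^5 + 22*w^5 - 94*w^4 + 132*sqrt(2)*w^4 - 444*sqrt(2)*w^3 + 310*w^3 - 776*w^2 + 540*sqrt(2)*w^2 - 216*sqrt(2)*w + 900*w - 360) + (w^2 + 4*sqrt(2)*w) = -2*w^6 - 12*sqrt(2)*w^5 + 22*w^5 - 94*w^4 + 132*sqrt(2)*w^4 - 444*sqrt(2)*w^3 + 310*w^3 - 775*w^2 + 540*sqrt(2)*w^2 - 212*sqrt(2)*w + 900*w - 360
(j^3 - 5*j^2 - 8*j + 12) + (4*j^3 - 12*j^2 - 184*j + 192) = 5*j^3 - 17*j^2 - 192*j + 204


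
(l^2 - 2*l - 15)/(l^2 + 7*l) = (l^2 - 2*l - 15)/(l*(l + 7))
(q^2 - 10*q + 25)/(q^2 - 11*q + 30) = (q - 5)/(q - 6)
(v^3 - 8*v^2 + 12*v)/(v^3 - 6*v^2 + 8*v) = (v - 6)/(v - 4)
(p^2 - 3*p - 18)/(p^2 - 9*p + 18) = (p + 3)/(p - 3)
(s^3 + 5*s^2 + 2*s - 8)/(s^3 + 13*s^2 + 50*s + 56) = (s - 1)/(s + 7)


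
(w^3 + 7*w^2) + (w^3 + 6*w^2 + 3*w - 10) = 2*w^3 + 13*w^2 + 3*w - 10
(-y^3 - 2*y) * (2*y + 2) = -2*y^4 - 2*y^3 - 4*y^2 - 4*y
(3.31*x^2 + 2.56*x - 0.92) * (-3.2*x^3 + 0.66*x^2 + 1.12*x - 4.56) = -10.592*x^5 - 6.0074*x^4 + 8.3408*x^3 - 12.8336*x^2 - 12.704*x + 4.1952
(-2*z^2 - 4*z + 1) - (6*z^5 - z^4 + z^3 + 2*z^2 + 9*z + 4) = -6*z^5 + z^4 - z^3 - 4*z^2 - 13*z - 3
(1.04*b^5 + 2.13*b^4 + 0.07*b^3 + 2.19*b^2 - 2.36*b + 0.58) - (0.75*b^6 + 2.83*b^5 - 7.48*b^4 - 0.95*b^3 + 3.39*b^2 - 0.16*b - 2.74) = -0.75*b^6 - 1.79*b^5 + 9.61*b^4 + 1.02*b^3 - 1.2*b^2 - 2.2*b + 3.32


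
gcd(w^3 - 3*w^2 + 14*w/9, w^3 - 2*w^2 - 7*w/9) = w^2 - 7*w/3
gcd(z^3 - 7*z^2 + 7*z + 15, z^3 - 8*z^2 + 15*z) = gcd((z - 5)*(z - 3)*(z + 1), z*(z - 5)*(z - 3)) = z^2 - 8*z + 15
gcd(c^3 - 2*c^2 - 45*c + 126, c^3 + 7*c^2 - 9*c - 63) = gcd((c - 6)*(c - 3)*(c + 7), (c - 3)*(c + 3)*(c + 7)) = c^2 + 4*c - 21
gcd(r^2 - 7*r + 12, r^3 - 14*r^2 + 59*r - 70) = 1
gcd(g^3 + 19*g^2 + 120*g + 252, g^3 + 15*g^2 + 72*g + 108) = g^2 + 12*g + 36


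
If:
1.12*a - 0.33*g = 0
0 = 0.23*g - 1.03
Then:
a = 1.32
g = 4.48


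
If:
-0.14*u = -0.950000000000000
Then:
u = 6.79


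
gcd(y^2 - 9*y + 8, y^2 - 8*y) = y - 8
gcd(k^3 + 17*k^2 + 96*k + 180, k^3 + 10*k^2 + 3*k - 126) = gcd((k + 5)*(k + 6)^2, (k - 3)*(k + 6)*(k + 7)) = k + 6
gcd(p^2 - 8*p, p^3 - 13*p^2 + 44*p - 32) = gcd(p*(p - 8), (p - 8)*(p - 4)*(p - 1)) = p - 8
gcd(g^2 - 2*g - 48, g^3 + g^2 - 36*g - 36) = g + 6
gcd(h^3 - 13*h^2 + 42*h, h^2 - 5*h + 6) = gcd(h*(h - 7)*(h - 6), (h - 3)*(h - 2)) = 1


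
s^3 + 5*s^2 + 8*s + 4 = (s + 1)*(s + 2)^2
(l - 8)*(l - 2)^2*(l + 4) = l^4 - 8*l^3 - 12*l^2 + 112*l - 128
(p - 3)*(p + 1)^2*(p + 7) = p^4 + 6*p^3 - 12*p^2 - 38*p - 21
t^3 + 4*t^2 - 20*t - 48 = (t - 4)*(t + 2)*(t + 6)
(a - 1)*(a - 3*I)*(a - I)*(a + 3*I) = a^4 - a^3 - I*a^3 + 9*a^2 + I*a^2 - 9*a - 9*I*a + 9*I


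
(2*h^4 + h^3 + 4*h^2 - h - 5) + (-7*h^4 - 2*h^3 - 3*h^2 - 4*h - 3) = -5*h^4 - h^3 + h^2 - 5*h - 8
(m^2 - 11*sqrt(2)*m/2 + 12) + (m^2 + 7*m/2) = 2*m^2 - 11*sqrt(2)*m/2 + 7*m/2 + 12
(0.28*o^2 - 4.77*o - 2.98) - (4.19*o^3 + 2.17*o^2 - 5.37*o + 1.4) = -4.19*o^3 - 1.89*o^2 + 0.600000000000001*o - 4.38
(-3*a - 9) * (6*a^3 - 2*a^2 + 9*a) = -18*a^4 - 48*a^3 - 9*a^2 - 81*a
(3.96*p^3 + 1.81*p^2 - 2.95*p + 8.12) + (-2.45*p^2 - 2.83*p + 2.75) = 3.96*p^3 - 0.64*p^2 - 5.78*p + 10.87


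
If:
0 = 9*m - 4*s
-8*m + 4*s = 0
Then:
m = 0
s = 0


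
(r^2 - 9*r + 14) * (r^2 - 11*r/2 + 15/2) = r^4 - 29*r^3/2 + 71*r^2 - 289*r/2 + 105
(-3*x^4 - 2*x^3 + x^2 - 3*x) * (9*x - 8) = -27*x^5 + 6*x^4 + 25*x^3 - 35*x^2 + 24*x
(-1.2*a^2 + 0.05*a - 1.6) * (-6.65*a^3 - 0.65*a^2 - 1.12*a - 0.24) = 7.98*a^5 + 0.4475*a^4 + 11.9515*a^3 + 1.272*a^2 + 1.78*a + 0.384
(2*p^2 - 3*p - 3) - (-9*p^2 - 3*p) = 11*p^2 - 3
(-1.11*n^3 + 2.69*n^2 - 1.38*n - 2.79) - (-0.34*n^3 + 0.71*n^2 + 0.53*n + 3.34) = -0.77*n^3 + 1.98*n^2 - 1.91*n - 6.13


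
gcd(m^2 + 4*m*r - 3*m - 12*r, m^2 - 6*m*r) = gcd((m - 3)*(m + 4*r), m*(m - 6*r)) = 1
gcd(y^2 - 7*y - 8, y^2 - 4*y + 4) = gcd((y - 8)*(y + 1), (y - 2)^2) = 1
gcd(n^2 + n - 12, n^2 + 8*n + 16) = n + 4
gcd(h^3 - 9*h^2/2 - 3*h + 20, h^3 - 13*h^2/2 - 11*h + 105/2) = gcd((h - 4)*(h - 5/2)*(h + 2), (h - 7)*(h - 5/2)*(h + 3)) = h - 5/2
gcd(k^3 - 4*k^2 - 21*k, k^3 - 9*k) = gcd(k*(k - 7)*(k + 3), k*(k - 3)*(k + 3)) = k^2 + 3*k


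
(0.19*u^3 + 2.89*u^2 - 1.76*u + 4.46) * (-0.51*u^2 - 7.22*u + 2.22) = -0.0969*u^5 - 2.8457*u^4 - 19.5464*u^3 + 16.8484*u^2 - 36.1084*u + 9.9012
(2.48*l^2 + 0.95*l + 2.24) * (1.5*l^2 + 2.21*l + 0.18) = 3.72*l^4 + 6.9058*l^3 + 5.9059*l^2 + 5.1214*l + 0.4032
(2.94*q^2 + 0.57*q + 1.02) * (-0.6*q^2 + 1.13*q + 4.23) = -1.764*q^4 + 2.9802*q^3 + 12.4683*q^2 + 3.5637*q + 4.3146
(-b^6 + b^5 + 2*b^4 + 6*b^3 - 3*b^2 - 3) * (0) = 0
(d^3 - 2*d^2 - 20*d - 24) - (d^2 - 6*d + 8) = d^3 - 3*d^2 - 14*d - 32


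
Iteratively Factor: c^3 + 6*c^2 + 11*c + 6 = (c + 3)*(c^2 + 3*c + 2) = (c + 2)*(c + 3)*(c + 1)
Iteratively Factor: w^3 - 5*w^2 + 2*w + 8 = (w - 2)*(w^2 - 3*w - 4) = (w - 4)*(w - 2)*(w + 1)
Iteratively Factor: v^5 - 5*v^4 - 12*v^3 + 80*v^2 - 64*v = (v - 4)*(v^4 - v^3 - 16*v^2 + 16*v) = (v - 4)^2*(v^3 + 3*v^2 - 4*v) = (v - 4)^2*(v - 1)*(v^2 + 4*v) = (v - 4)^2*(v - 1)*(v + 4)*(v)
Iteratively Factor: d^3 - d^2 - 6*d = (d)*(d^2 - d - 6) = d*(d + 2)*(d - 3)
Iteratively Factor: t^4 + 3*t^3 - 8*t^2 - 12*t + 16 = (t - 2)*(t^3 + 5*t^2 + 2*t - 8) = (t - 2)*(t + 2)*(t^2 + 3*t - 4) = (t - 2)*(t + 2)*(t + 4)*(t - 1)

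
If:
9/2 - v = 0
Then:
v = 9/2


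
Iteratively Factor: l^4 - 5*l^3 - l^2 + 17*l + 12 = (l + 1)*(l^3 - 6*l^2 + 5*l + 12) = (l + 1)^2*(l^2 - 7*l + 12) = (l - 4)*(l + 1)^2*(l - 3)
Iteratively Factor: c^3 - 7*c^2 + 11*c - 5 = (c - 1)*(c^2 - 6*c + 5) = (c - 5)*(c - 1)*(c - 1)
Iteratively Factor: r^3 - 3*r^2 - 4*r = (r + 1)*(r^2 - 4*r) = r*(r + 1)*(r - 4)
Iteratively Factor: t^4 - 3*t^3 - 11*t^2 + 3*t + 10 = (t + 1)*(t^3 - 4*t^2 - 7*t + 10) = (t + 1)*(t + 2)*(t^2 - 6*t + 5) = (t - 5)*(t + 1)*(t + 2)*(t - 1)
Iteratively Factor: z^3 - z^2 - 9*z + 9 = (z - 3)*(z^2 + 2*z - 3) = (z - 3)*(z + 3)*(z - 1)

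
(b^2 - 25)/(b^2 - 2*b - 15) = (b + 5)/(b + 3)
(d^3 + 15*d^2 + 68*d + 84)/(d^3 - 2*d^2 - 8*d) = (d^2 + 13*d + 42)/(d*(d - 4))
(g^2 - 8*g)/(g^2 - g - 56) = g/(g + 7)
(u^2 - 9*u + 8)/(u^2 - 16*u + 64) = (u - 1)/(u - 8)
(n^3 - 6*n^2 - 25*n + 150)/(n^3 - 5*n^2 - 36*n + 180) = (n + 5)/(n + 6)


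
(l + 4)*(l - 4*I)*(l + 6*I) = l^3 + 4*l^2 + 2*I*l^2 + 24*l + 8*I*l + 96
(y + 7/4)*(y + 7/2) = y^2 + 21*y/4 + 49/8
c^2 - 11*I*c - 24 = (c - 8*I)*(c - 3*I)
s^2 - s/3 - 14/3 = (s - 7/3)*(s + 2)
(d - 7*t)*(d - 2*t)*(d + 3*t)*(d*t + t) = d^4*t - 6*d^3*t^2 + d^3*t - 13*d^2*t^3 - 6*d^2*t^2 + 42*d*t^4 - 13*d*t^3 + 42*t^4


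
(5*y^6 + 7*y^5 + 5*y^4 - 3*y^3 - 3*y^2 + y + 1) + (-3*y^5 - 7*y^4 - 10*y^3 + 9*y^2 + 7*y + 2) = 5*y^6 + 4*y^5 - 2*y^4 - 13*y^3 + 6*y^2 + 8*y + 3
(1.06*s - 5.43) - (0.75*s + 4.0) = 0.31*s - 9.43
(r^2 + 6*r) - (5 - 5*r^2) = 6*r^2 + 6*r - 5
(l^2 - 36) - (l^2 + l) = -l - 36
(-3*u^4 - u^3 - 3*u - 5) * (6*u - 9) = -18*u^5 + 21*u^4 + 9*u^3 - 18*u^2 - 3*u + 45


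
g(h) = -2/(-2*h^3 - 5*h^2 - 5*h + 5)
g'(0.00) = -0.40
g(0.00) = -0.40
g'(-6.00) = 0.00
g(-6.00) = -0.00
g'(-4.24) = -0.02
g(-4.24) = -0.02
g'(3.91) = -0.01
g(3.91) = 0.01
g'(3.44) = -0.01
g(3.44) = 0.01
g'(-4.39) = -0.02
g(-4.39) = -0.02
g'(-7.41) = -0.00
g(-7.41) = -0.00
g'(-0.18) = -0.21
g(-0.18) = -0.35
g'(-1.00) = -0.04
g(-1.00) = -0.29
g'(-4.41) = -0.02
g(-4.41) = -0.02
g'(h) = -2*(6*h^2 + 10*h + 5)/(-2*h^3 - 5*h^2 - 5*h + 5)^2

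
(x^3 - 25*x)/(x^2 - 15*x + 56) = x*(x^2 - 25)/(x^2 - 15*x + 56)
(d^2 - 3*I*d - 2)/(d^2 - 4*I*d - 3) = (d - 2*I)/(d - 3*I)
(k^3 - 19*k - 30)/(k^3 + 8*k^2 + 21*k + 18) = (k - 5)/(k + 3)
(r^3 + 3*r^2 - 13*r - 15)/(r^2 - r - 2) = (r^2 + 2*r - 15)/(r - 2)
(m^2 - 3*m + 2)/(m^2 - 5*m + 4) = (m - 2)/(m - 4)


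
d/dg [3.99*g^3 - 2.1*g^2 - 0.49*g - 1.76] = 11.97*g^2 - 4.2*g - 0.49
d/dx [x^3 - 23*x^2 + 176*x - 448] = 3*x^2 - 46*x + 176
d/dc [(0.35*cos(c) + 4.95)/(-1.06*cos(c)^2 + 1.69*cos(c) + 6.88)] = (-0.371*cos(c)^2 - 10.494*cos(c) + 5.9575)*sin(c)/(1.1236*cos(c)^4 - 3.5828*cos(c)^3 - 11.7295*cos(c)^2 + 23.2544*cos(c) + 47.3344)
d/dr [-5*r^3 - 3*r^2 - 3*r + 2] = -15*r^2 - 6*r - 3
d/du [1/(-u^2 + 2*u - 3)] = 2*(u - 1)/(u^2 - 2*u + 3)^2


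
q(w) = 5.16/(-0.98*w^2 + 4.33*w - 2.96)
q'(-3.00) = -0.09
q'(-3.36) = -0.07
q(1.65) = 3.40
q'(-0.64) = -0.77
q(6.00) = -0.42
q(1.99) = 2.91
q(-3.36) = -0.18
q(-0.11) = -1.50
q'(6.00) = 0.26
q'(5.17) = 0.65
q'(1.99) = -0.70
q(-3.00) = -0.21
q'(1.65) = -2.46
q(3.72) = -12.46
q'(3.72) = 89.14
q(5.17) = -0.76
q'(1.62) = -2.71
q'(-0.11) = -1.97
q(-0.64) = -0.84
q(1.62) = 3.48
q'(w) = 5.16*(1.96*w - 4.33)/(-0.98*w^2 + 4.33*w - 2.96)^2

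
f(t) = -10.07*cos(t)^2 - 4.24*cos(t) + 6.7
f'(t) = 20.14*sin(t)*cos(t) + 4.24*sin(t)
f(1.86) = 7.09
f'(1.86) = -1.44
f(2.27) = 5.26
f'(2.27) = -6.68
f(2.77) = 1.91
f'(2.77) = -5.27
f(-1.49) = 6.29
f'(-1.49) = -5.85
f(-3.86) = 4.18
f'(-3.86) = -7.19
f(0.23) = -6.97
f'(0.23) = 5.44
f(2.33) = 4.85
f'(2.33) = -6.98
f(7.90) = 6.87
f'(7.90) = 3.31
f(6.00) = -6.65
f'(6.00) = -6.59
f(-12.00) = -4.05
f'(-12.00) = 11.39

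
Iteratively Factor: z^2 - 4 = (z + 2)*(z - 2)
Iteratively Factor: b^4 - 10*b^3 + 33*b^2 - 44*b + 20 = (b - 5)*(b^3 - 5*b^2 + 8*b - 4) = (b - 5)*(b - 1)*(b^2 - 4*b + 4) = (b - 5)*(b - 2)*(b - 1)*(b - 2)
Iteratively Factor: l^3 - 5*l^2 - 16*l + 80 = (l + 4)*(l^2 - 9*l + 20) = (l - 5)*(l + 4)*(l - 4)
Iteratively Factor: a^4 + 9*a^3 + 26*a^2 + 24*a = (a + 4)*(a^3 + 5*a^2 + 6*a) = (a + 3)*(a + 4)*(a^2 + 2*a) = (a + 2)*(a + 3)*(a + 4)*(a)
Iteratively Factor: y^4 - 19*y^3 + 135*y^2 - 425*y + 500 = (y - 5)*(y^3 - 14*y^2 + 65*y - 100) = (y - 5)^2*(y^2 - 9*y + 20) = (y - 5)^3*(y - 4)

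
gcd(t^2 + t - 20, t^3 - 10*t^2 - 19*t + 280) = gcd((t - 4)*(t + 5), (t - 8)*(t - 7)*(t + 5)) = t + 5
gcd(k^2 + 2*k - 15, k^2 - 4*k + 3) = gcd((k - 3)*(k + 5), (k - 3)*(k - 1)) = k - 3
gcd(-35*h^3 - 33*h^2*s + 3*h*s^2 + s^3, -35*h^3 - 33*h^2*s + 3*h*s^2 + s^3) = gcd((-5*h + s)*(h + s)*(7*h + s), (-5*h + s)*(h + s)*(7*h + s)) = -35*h^3 - 33*h^2*s + 3*h*s^2 + s^3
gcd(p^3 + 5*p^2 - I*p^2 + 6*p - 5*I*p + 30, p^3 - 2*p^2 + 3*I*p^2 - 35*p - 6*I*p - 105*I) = p + 5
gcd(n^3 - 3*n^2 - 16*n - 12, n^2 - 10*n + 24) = n - 6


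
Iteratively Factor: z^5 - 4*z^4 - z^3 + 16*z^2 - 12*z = (z - 2)*(z^4 - 2*z^3 - 5*z^2 + 6*z) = (z - 2)*(z - 1)*(z^3 - z^2 - 6*z) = (z - 3)*(z - 2)*(z - 1)*(z^2 + 2*z) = z*(z - 3)*(z - 2)*(z - 1)*(z + 2)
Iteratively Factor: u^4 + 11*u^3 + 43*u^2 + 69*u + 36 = (u + 3)*(u^3 + 8*u^2 + 19*u + 12) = (u + 3)*(u + 4)*(u^2 + 4*u + 3) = (u + 1)*(u + 3)*(u + 4)*(u + 3)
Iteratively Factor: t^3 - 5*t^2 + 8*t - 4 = (t - 2)*(t^2 - 3*t + 2) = (t - 2)*(t - 1)*(t - 2)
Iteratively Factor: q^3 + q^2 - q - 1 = (q - 1)*(q^2 + 2*q + 1) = (q - 1)*(q + 1)*(q + 1)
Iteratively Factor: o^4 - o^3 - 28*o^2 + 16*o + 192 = (o - 4)*(o^3 + 3*o^2 - 16*o - 48) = (o - 4)*(o + 4)*(o^2 - o - 12) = (o - 4)^2*(o + 4)*(o + 3)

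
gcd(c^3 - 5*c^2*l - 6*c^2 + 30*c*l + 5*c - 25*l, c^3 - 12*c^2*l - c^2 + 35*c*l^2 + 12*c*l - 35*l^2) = c^2 - 5*c*l - c + 5*l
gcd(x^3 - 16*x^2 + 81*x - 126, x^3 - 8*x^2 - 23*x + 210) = x^2 - 13*x + 42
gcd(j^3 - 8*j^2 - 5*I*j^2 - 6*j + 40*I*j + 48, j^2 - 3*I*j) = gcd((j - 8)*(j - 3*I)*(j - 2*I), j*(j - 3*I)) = j - 3*I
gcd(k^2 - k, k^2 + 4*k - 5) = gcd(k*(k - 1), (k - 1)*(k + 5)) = k - 1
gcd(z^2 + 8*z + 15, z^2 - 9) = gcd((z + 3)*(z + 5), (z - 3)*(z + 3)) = z + 3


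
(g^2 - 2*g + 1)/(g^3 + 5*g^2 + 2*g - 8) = (g - 1)/(g^2 + 6*g + 8)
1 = 1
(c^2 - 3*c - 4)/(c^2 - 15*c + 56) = (c^2 - 3*c - 4)/(c^2 - 15*c + 56)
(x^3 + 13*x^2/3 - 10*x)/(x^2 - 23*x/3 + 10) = x*(x + 6)/(x - 6)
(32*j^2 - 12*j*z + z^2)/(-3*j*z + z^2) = (-32*j^2 + 12*j*z - z^2)/(z*(3*j - z))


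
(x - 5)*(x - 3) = x^2 - 8*x + 15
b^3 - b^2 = b^2*(b - 1)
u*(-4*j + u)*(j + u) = -4*j^2*u - 3*j*u^2 + u^3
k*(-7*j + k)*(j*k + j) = -7*j^2*k^2 - 7*j^2*k + j*k^3 + j*k^2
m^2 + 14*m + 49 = (m + 7)^2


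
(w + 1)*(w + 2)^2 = w^3 + 5*w^2 + 8*w + 4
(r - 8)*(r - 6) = r^2 - 14*r + 48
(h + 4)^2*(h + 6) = h^3 + 14*h^2 + 64*h + 96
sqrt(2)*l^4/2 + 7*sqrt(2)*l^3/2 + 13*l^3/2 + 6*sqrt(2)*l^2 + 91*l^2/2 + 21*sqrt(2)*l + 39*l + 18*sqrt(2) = (l + 1)*(l + 6)*(l + 6*sqrt(2))*(sqrt(2)*l/2 + 1/2)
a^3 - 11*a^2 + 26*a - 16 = (a - 8)*(a - 2)*(a - 1)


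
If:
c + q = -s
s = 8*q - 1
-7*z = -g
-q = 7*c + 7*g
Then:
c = -441*z/62 - 1/62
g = 7*z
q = 49*z/62 + 7/62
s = 196*z/31 - 3/31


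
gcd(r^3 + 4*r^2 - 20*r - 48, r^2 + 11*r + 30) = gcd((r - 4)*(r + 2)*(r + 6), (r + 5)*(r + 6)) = r + 6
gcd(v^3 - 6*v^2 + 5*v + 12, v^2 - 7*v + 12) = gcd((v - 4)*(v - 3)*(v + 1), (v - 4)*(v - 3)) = v^2 - 7*v + 12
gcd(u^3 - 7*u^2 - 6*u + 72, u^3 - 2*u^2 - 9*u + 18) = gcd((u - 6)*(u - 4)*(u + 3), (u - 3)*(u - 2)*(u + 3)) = u + 3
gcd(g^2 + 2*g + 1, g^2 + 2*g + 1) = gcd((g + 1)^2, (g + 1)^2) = g^2 + 2*g + 1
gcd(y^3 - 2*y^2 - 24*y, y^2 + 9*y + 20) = y + 4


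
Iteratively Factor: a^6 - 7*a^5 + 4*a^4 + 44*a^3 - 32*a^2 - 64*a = (a)*(a^5 - 7*a^4 + 4*a^3 + 44*a^2 - 32*a - 64) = a*(a - 2)*(a^4 - 5*a^3 - 6*a^2 + 32*a + 32) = a*(a - 2)*(a + 1)*(a^3 - 6*a^2 + 32) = a*(a - 4)*(a - 2)*(a + 1)*(a^2 - 2*a - 8) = a*(a - 4)^2*(a - 2)*(a + 1)*(a + 2)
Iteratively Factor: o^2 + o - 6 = (o + 3)*(o - 2)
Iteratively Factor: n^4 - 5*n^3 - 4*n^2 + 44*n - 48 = (n - 2)*(n^3 - 3*n^2 - 10*n + 24) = (n - 2)^2*(n^2 - n - 12) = (n - 2)^2*(n + 3)*(n - 4)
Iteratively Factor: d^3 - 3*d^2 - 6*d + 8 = (d - 1)*(d^2 - 2*d - 8) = (d - 4)*(d - 1)*(d + 2)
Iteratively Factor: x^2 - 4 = (x + 2)*(x - 2)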